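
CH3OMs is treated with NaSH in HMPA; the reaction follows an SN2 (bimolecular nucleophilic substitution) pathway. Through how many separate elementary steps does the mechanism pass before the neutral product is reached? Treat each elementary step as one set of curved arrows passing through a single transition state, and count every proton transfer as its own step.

Step 1: Backside attack by HS⁻ on the carbon bearing the mesylate: the new C–S bond forms as the C–O bond breaks, with Walden inversion at carbon.
Total: 1 elementary step.

1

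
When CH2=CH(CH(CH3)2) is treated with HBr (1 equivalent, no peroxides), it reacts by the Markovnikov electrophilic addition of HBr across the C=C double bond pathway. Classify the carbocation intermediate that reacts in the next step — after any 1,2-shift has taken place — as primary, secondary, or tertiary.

tertiary

Step 1: Electrophilic addition begins with the π(C=C) electrons forming a bond to the proton of HBr. Following Markovnikov's rule, the resulting cation is secondary. The H–Br bond breaks heterolytically, releasing Br⁻.
Step 2: Carbocation rearrangement: a 1,2-hydride shift from the adjacent isopropyl carbon converts the initially-formed secondary cation into the more stable tertiary cation.
The cation rearranges from secondary to tertiary via a 1,2-hydride shift from the adjacent isopropyl carbon; the tertiary cation is what reacts next.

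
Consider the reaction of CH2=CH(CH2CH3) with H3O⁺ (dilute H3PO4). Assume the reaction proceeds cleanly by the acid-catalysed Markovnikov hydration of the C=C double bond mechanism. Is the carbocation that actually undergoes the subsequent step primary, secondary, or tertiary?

secondary

Step 1: Protonation of the alkene by H3O⁺: the π bond acts as the nucleophile and picks up H⁺, giving the more stable (Markovnikov) secondary carbocation. H2O is released.
No single 1,2-shift to an adjacent carbon would give a more-substituted cation, so no rearrangement occurs.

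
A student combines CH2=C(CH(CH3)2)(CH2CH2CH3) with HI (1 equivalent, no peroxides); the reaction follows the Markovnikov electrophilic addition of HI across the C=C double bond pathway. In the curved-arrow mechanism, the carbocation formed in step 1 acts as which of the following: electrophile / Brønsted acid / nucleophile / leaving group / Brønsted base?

electrophile

Step 2: Nucleophilic attack by I⁻ on the carbocation completes the addition, giving R–I.
The carbocation formed in step 1 accepts an electron pair into an empty or π* orbital — it is the electrophile.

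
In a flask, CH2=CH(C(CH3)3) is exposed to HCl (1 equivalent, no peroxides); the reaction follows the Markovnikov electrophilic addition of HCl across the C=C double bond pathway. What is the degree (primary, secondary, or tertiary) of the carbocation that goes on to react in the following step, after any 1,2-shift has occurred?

tertiary

Step 1: Electrophilic addition begins with the π(C=C) electrons forming a bond to the proton of HCl. Following Markovnikov's rule, the resulting cation is secondary. The H–Cl bond breaks heterolytically, releasing Cl⁻.
Step 2: Carbocation rearrangement: a 1,2-methyl shift from the adjacent tert-butyl carbon converts the initially-formed secondary cation into the more stable tertiary cation.
The cation rearranges from secondary to tertiary via a 1,2-methyl shift from the adjacent tert-butyl carbon; the tertiary cation is what reacts next.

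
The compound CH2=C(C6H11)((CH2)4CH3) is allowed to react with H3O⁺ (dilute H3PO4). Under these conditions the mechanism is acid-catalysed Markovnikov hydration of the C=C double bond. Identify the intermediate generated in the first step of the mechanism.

tertiary carbocation

Step 1: The π electrons of the C=C bond attack a proton of H3O⁺; Markovnikov addition places the new C–H on the less-substituted alkene carbon, so the positive charge ends up on the more-substituted carbon — a tertiary carbocation. H2O is released.
After step 1 the species present is a tertiary carbocation.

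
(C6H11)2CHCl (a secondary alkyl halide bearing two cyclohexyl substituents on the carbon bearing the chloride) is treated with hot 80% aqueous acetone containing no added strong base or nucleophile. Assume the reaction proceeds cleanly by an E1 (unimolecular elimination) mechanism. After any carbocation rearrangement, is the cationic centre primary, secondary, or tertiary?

tertiary

Step 1: Rate-determining heterolysis of the C–Cl bond gives Cl⁻ and a secondary carbocation.
Step 2: A hydride (H with its bonding pair) migrates from the adjacent cyclohexyl carbon to the cationic centre — a 1,2-hydride shift — upgrading the secondary cation to a tertiary one.
The cation rearranges from secondary to tertiary via a 1,2-hydride shift from the adjacent cyclohexyl carbon; the tertiary cation is what reacts next.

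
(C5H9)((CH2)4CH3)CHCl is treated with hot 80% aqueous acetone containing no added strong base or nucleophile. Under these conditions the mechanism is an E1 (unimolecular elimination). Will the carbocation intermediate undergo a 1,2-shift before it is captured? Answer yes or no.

yes

The first-formed carbocation is secondary.
The adjacent cyclopentyl carbon already bears 2 other carbon substituents and has a hydrogen to migrate; after a 1,2-hydride shift from that carbon the positive charge sits on a tertiary centre.
Tertiary is more stable than secondary, so the shift occurs.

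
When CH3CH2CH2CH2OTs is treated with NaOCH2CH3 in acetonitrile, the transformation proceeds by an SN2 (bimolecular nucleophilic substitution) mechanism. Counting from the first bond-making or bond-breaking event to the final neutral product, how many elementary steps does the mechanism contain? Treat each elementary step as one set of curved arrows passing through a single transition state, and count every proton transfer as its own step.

1

Step 1: The ethoxide nucleophile donates a lone pair from O to the α-carbon in a backside attack; simultaneously the C–O σ-bond breaks and both of its electrons leave with TsO⁻. One concerted step with inversion of configuration.
Total: 1 elementary step.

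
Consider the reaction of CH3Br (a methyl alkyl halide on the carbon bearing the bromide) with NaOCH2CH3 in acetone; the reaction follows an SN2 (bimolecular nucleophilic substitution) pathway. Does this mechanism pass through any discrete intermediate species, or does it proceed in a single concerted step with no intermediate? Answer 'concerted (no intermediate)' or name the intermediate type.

concerted (no intermediate)

CH3CH2O⁻ attacks the back face of the α-carbon while Br⁻ departs with the C–Br bonding pair — a single concerted displacement through a pentacoordinate transition state.
All bond changes occur in one transition state; no discrete intermediate is formed.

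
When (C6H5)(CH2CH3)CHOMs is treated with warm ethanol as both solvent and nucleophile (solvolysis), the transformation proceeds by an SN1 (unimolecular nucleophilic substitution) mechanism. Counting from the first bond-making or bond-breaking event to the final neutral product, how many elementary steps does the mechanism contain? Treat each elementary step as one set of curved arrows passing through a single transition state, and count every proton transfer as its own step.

3

Step 1: Unassisted departure of MsO⁻ (taking the C–O bonding pair) generates a secondary carbocation.
(No 1,2-shift: no single shift to an adjacent carbon would give a more stable cation.)
Step 2: CH3CH2OH donates an oxygen lone pair into the empty p orbital of the cation, giving a protonated ether (an oxonium ion).
Step 3: Deprotonation of the oxonium oxygen by solvent ethanol yields the neutral ether.
Total: 3 elementary steps.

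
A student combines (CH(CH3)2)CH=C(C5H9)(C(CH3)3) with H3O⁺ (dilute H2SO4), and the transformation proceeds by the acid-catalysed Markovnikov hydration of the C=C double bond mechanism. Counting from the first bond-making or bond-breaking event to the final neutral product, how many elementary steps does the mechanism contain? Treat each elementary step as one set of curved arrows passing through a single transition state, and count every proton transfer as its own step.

Step 1: Electrophilic addition begins with the π(C=C) electrons forming a bond to the proton of H3O⁺. Following Markovnikov's rule, the resulting cation is tertiary. H2O is released.
(No 1,2-shift: no single shift to an adjacent carbon would give a more stable cation.)
Step 2: A lone pair on the oxygen of H2O attacks the carbocation, forming a C–O bond and an oxonium ion (a protonated alcohol).
Step 3: H2O removes a proton from the oxonium oxygen, regenerating H3O⁺ and giving the neutral alcohol.
Total: 3 elementary steps.

3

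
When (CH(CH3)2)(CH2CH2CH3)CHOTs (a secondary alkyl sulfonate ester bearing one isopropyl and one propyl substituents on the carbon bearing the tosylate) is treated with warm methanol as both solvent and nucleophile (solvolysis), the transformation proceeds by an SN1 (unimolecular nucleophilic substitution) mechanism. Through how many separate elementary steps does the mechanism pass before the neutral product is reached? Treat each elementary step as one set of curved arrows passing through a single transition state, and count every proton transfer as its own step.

Step 1: Ionisation: the C–O σ-bond cleaves heterolytically; both bonding electrons depart with TsO⁻, leaving a secondary carbocation at the α-carbon.
Step 2: A 1,2-hydride shift from the adjacent isopropyl carbon moves the positive charge from the secondary centre to an adjacent carbon, generating a more stable tertiary carbocation.
Step 3: A lone pair on the oxygen of CH3OH attacks the carbocation, forming a new C–O σ-bond and an oxonium ion.
Step 4: A second solvent molecule removes the proton on oxygen, giving the neutral ether product.
Total: 4 elementary steps.

4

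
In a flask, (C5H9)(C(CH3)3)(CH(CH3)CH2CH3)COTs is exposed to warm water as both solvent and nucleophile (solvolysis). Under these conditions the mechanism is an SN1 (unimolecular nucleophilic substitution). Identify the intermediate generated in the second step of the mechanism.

oxonium ion

Step 1: Unassisted departure of TsO⁻ (taking the C–O bonding pair) generates a tertiary carbocation.
Step 2: H2O donates an oxygen lone pair into the empty p orbital of the cation, giving a protonated alcohol (an oxonium ion).
After step 2 the species present is an oxonium ion.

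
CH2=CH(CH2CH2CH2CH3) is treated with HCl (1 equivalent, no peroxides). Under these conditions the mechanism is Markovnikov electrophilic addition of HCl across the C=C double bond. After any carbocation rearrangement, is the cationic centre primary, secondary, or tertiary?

Step 1: Electrophilic addition begins with the π(C=C) electrons forming a bond to the proton of HCl. Following Markovnikov's rule, the resulting cation is secondary. The H–Cl bond breaks heterolytically, releasing Cl⁻.
No single 1,2-shift to an adjacent carbon would give a more-substituted cation, so no rearrangement occurs.

secondary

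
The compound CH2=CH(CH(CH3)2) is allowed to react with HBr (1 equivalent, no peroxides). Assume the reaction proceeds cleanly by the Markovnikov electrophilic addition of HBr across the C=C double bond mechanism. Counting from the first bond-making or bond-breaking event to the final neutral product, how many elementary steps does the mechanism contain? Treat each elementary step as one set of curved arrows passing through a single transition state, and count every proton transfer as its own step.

Step 1: Electrophilic addition begins with the π(C=C) electrons forming a bond to the proton of HBr. Following Markovnikov's rule, the resulting cation is secondary. The H–Br bond breaks heterolytically, releasing Br⁻.
Step 2: Carbocation rearrangement: a 1,2-hydride shift from the adjacent isopropyl carbon converts the initially-formed secondary cation into the more stable tertiary cation.
Step 3: Nucleophilic attack by Br⁻ on the carbocation completes the addition, giving R–Br.
Total: 3 elementary steps.

3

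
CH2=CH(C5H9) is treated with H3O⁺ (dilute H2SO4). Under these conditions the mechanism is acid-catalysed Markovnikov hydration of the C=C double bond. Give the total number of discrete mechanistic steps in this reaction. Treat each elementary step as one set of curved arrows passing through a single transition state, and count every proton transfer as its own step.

Step 1: The π electrons of the C=C bond attack a proton of H3O⁺; Markovnikov addition places the new C–H on the less-substituted alkene carbon, so the positive charge ends up on the more-substituted carbon — a secondary carbocation. H2O is released.
Step 2: A 1,2-hydride shift from the adjacent cyclopentyl carbon moves the positive charge from the secondary centre to an adjacent carbon, generating a more stable tertiary carbocation.
Step 3: Water acts as the nucleophile: an oxygen lone pair bonds to the cationic carbon, giving an oxonium-ion intermediate.
Step 4: Deprotonation of the oxonium ion by a water molecule delivers the neutral alcohol and regenerates the acid catalyst.
Total: 4 elementary steps.

4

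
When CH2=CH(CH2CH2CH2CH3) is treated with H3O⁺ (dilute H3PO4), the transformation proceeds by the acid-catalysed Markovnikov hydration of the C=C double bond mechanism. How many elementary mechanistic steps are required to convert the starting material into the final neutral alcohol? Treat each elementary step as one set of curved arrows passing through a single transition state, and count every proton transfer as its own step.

3

Step 1: Protonation of the alkene by H3O⁺: the π bond acts as the nucleophile and picks up H⁺, giving the more stable (Markovnikov) secondary carbocation. H2O is released.
(No 1,2-shift: no single shift to an adjacent carbon would give a more stable cation.)
Step 2: Water acts as the nucleophile: an oxygen lone pair bonds to the cationic carbon, giving an oxonium-ion intermediate.
Step 3: Deprotonation of the oxonium ion by a water molecule delivers the neutral alcohol and regenerates the acid catalyst.
Total: 3 elementary steps.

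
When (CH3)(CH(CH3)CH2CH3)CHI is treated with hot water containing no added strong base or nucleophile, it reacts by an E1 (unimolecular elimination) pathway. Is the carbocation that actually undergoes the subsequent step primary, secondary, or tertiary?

tertiary

Step 1: Ionisation: the C–I σ-bond cleaves heterolytically; both bonding electrons depart with I⁻, leaving a secondary carbocation at the α-carbon.
Step 2: A 1,2-hydride shift from the adjacent sec-butyl carbon moves the positive charge from the secondary centre to an adjacent carbon, generating a more stable tertiary carbocation.
The cation rearranges from secondary to tertiary via a 1,2-hydride shift from the adjacent sec-butyl carbon; the tertiary cation is what reacts next.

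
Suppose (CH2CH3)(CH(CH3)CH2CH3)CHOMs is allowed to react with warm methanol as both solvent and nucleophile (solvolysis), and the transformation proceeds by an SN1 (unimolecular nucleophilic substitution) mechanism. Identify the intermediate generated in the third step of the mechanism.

Step 1: Unassisted departure of MsO⁻ (taking the C–O bonding pair) generates a secondary carbocation.
Step 2: Carbocation rearrangement: a 1,2-hydride shift from the adjacent sec-butyl carbon converts the initially-formed secondary cation into the more stable tertiary cation.
Step 3: CH3OH donates an oxygen lone pair into the empty p orbital of the cation, giving a protonated ether (an oxonium ion).
After step 3 the species present is an oxonium ion.

oxonium ion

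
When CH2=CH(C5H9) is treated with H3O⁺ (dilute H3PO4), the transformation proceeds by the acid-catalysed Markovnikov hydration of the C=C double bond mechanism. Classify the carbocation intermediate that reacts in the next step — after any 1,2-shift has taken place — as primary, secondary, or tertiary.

Step 1: The π electrons of the C=C bond attack a proton of H3O⁺; Markovnikov addition places the new C–H on the less-substituted alkene carbon, so the positive charge ends up on the more-substituted carbon — a secondary carbocation. H2O is released.
Step 2: A hydride (H with its bonding pair) migrates from the adjacent cyclopentyl carbon to the cationic centre — a 1,2-hydride shift — upgrading the secondary cation to a tertiary one.
The cation rearranges from secondary to tertiary via a 1,2-hydride shift from the adjacent cyclopentyl carbon; the tertiary cation is what reacts next.

tertiary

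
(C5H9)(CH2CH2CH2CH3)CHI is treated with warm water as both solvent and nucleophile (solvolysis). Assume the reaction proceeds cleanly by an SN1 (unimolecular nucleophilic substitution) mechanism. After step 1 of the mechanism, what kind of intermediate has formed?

secondary carbocation

Step 1: Ionisation: the C–I σ-bond cleaves heterolytically; both bonding electrons depart with I⁻, leaving a secondary carbocation at the α-carbon.
After step 1 the species present is a secondary carbocation.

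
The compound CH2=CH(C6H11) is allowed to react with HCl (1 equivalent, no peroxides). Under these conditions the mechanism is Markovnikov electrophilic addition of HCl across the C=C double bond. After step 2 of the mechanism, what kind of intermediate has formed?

tertiary carbocation

Step 1: Protonation of the alkene by HCl: the π bond acts as the nucleophile and picks up H⁺, giving the more stable (Markovnikov) secondary carbocation. The H–Cl bond breaks heterolytically, releasing Cl⁻.
Step 2: A hydride (H with its bonding pair) migrates from the adjacent cyclohexyl carbon to the cationic centre — a 1,2-hydride shift — upgrading the secondary cation to a tertiary one.
After step 2 the species present is a tertiary carbocation.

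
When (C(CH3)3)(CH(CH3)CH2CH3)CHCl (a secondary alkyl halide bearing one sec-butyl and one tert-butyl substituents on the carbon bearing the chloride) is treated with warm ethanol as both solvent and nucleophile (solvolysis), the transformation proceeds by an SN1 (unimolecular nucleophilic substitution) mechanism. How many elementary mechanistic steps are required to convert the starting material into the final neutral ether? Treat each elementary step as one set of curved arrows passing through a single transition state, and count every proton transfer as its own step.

Step 1: Ionisation: the C–Cl σ-bond cleaves heterolytically; both bonding electrons depart with Cl⁻, leaving a secondary carbocation at the α-carbon.
Step 2: A hydride (H with its bonding pair) migrates from the adjacent sec-butyl carbon to the cationic centre — a 1,2-hydride shift — upgrading the secondary cation to a tertiary one.
Step 3: CH3CH2OH donates an oxygen lone pair into the empty p orbital of the cation, giving a protonated ether (an oxonium ion).
Step 4: Deprotonation of the oxonium oxygen by solvent ethanol yields the neutral ether.
Total: 4 elementary steps.

4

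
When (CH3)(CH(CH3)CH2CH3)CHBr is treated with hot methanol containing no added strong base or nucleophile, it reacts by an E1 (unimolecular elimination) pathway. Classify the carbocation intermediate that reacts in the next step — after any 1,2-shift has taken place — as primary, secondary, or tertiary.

Step 1: Rate-determining heterolysis of the C–Br bond gives Br⁻ and a secondary carbocation.
Step 2: A 1,2-hydride shift from the adjacent sec-butyl carbon moves the positive charge from the secondary centre to an adjacent carbon, generating a more stable tertiary carbocation.
The cation rearranges from secondary to tertiary via a 1,2-hydride shift from the adjacent sec-butyl carbon; the tertiary cation is what reacts next.

tertiary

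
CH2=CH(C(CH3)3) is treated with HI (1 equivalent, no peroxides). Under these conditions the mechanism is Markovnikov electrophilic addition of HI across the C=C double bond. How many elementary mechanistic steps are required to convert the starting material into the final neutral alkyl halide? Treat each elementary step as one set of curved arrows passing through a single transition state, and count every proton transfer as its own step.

Step 1: Electrophilic addition begins with the π(C=C) electrons forming a bond to the proton of HI. Following Markovnikov's rule, the resulting cation is secondary. The H–I bond breaks heterolytically, releasing I⁻.
Step 2: A 1,2-methyl shift from the adjacent tert-butyl carbon moves the positive charge from the secondary centre to an adjacent carbon, generating a more stable tertiary carbocation.
Step 3: The I⁻ anion donates a lone pair to the carbocation, forming the new C–I σ-bond and giving the neutral alkyl halide.
Total: 3 elementary steps.

3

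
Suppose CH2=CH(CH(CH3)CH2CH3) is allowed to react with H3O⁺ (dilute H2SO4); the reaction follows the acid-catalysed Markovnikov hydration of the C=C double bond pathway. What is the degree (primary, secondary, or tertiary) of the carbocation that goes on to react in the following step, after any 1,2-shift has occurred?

Step 1: Electrophilic addition begins with the π(C=C) electrons forming a bond to the proton of H3O⁺. Following Markovnikov's rule, the resulting cation is secondary. H2O is released.
Step 2: Carbocation rearrangement: a 1,2-hydride shift from the adjacent sec-butyl carbon converts the initially-formed secondary cation into the more stable tertiary cation.
The cation rearranges from secondary to tertiary via a 1,2-hydride shift from the adjacent sec-butyl carbon; the tertiary cation is what reacts next.

tertiary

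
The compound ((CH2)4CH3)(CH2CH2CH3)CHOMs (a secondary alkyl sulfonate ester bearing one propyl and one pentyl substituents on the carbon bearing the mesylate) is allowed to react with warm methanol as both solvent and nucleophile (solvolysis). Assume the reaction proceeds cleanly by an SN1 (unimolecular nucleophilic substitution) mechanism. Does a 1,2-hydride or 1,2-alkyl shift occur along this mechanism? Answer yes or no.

The first-formed carbocation is secondary.
No single 1,2-shift to an adjacent carbon would produce a more-substituted cation than the one already present, so no rearrangement occurs.

no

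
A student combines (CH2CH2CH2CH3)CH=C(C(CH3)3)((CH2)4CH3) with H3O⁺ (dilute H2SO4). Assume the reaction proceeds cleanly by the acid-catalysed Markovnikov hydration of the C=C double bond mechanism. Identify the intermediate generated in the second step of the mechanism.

Step 1: The π electrons of the C=C bond attack a proton of H3O⁺; Markovnikov addition places the new C–H on the less-substituted alkene carbon, so the positive charge ends up on the more-substituted carbon — a tertiary carbocation. H2O is released.
Step 2: Nucleophilic capture of the cation by H2O produces the protonated alcohol (an oxonium ion).
After step 2 the species present is an oxonium ion.

oxonium ion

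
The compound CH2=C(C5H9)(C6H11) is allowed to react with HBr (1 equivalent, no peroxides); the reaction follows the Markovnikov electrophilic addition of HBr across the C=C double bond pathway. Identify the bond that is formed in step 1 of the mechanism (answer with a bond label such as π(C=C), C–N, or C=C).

Step 1: The π electrons of the C=C bond attack a proton of HBr; Markovnikov addition places the new C–H on the less-substituted alkene carbon, so the positive charge ends up on the more-substituted carbon — a tertiary carbocation. The H–Br bond breaks heterolytically, releasing Br⁻.
The bond formed in this step is the C–H bond.

C–H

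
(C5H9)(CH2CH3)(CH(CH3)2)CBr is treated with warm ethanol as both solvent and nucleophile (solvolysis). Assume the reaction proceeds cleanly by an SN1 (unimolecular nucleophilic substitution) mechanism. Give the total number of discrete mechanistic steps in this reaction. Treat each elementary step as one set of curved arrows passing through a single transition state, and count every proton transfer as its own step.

3

Step 1: The C–Br bond breaks with both electrons going to the bromide; Br⁻ leaves and a tertiary carbocation remains.
(No 1,2-shift: no single shift to an adjacent carbon would give a more stable cation.)
Step 2: Nucleophilic capture: the oxygen of CH3CH2OH bonds to the cationic carbon, producing an oxonium-ion intermediate.
Step 3: Deprotonation of the oxonium oxygen by solvent ethanol yields the neutral ether.
Total: 3 elementary steps.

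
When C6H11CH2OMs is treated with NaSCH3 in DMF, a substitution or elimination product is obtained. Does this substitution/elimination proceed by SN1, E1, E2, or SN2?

SN2

Conditions: a primary substrate with a strong nucleophile in the polar aprotic solvent DMF.
These conditions are the textbook signature of the SN2 pathway.
An unhindered substrate with a strong nucleophile in a polar aprotic solvent favours one-step backside displacement.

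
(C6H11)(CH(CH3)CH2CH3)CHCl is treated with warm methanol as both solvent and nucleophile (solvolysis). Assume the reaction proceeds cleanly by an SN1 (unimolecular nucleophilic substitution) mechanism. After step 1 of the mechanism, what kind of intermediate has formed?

Step 1: Rate-determining heterolysis of the C–Cl bond gives Cl⁻ and a secondary carbocation.
After step 1 the species present is a secondary carbocation.

secondary carbocation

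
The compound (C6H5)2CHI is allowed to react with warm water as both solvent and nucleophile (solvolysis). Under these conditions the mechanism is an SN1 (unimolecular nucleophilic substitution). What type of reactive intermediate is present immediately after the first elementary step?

secondary carbocation

Step 1: Ionisation: the C–I σ-bond cleaves heterolytically; both bonding electrons depart with I⁻, leaving a secondary carbocation at the α-carbon.
After step 1 the species present is a secondary carbocation.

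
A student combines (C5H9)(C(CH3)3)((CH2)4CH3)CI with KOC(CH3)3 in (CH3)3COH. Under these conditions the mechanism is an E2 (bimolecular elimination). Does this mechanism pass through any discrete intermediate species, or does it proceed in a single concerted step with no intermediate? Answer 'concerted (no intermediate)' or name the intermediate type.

concerted (no intermediate)

In one step, (CH3)3CO⁻ pulls off a β-proton, the C–I bond cleaves, and a C=C double bond forms between the α- and β-carbons (E2, anti elimination).
All bond changes occur in one transition state; no discrete intermediate is formed.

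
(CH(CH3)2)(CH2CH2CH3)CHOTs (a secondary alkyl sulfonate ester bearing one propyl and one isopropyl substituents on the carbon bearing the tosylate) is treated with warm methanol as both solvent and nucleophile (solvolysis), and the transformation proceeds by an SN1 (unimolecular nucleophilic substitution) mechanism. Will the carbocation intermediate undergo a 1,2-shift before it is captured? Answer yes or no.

The first-formed carbocation is secondary.
The adjacent isopropyl carbon already bears 2 other carbon substituents and has a hydrogen to migrate; after a 1,2-hydride shift from that carbon the positive charge sits on a tertiary centre.
Tertiary is more stable than secondary, so the shift occurs.

yes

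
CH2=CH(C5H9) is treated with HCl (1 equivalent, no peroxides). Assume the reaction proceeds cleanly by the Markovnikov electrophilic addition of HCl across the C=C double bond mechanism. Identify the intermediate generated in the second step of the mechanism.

Step 1: Electrophilic addition begins with the π(C=C) electrons forming a bond to the proton of HCl. Following Markovnikov's rule, the resulting cation is secondary. The H–Cl bond breaks heterolytically, releasing Cl⁻.
Step 2: A hydride (H with its bonding pair) migrates from the adjacent cyclopentyl carbon to the cationic centre — a 1,2-hydride shift — upgrading the secondary cation to a tertiary one.
After step 2 the species present is a tertiary carbocation.

tertiary carbocation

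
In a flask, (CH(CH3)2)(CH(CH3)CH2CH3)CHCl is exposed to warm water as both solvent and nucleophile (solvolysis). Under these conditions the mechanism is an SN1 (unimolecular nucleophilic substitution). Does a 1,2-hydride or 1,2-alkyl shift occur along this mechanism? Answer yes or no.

The first-formed carbocation is secondary.
The adjacent isopropyl carbon already bears 2 other carbon substituents and has a hydrogen to migrate; after a 1,2-hydride shift from that carbon the positive charge sits on a tertiary centre.
Tertiary is more stable than secondary, so the shift occurs.

yes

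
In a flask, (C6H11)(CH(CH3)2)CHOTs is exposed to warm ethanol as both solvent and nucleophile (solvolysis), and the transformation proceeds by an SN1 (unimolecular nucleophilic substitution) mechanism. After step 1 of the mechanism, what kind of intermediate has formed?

Step 1: Ionisation: the C–O σ-bond cleaves heterolytically; both bonding electrons depart with TsO⁻, leaving a secondary carbocation at the α-carbon.
After step 1 the species present is a secondary carbocation.

secondary carbocation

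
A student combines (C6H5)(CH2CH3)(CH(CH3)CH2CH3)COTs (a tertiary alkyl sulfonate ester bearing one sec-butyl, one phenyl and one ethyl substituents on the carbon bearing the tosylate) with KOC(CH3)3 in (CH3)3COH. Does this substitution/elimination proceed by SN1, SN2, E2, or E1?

Conditions: a strong/bulky base with a tertiary substrate bearing a β-hydrogen.
These conditions are the textbook signature of the E2 pathway.
A strong (often hindered) base removes a β-H in concert with loss of the leaving group — bimolecular elimination.

E2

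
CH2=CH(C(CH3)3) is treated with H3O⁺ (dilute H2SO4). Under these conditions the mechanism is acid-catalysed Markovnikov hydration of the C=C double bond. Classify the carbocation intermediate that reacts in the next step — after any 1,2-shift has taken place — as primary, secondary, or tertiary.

Step 1: Protonation of the alkene by H3O⁺: the π bond acts as the nucleophile and picks up H⁺, giving the more stable (Markovnikov) secondary carbocation. H2O is released.
Step 2: Carbocation rearrangement: a 1,2-methyl shift from the adjacent tert-butyl carbon converts the initially-formed secondary cation into the more stable tertiary cation.
The cation rearranges from secondary to tertiary via a 1,2-methyl shift from the adjacent tert-butyl carbon; the tertiary cation is what reacts next.

tertiary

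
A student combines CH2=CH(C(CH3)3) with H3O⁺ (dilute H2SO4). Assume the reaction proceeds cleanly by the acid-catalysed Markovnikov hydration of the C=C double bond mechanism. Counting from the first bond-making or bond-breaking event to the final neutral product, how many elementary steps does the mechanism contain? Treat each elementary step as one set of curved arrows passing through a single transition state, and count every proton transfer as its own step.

4

Step 1: The π electrons of the C=C bond attack a proton of H3O⁺; Markovnikov addition places the new C–H on the less-substituted alkene carbon, so the positive charge ends up on the more-substituted carbon — a secondary carbocation. H2O is released.
Step 2: A methyl group with its bonding pair migrates from the adjacent tert-butyl carbon to the cationic centre — a 1,2-methyl shift — upgrading the secondary cation to a tertiary one.
Step 3: A lone pair on the oxygen of H2O attacks the carbocation, forming a C–O bond and an oxonium ion (a protonated alcohol).
Step 4: Deprotonation of the oxonium ion by a water molecule delivers the neutral alcohol and regenerates the acid catalyst.
Total: 4 elementary steps.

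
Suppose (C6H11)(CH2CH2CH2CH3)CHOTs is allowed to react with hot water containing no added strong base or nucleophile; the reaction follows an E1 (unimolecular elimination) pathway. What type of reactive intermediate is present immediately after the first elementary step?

secondary carbocation

Step 1: Unassisted departure of TsO⁻ (taking the C–O bonding pair) generates a secondary carbocation.
After step 1 the species present is a secondary carbocation.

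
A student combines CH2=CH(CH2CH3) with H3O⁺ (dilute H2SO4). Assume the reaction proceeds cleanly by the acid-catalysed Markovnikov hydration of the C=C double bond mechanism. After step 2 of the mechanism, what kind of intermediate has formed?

oxonium ion

Step 1: Protonation of the alkene by H3O⁺: the π bond acts as the nucleophile and picks up H⁺, giving the more stable (Markovnikov) secondary carbocation. H2O is released.
Step 2: Water acts as the nucleophile: an oxygen lone pair bonds to the cationic carbon, giving an oxonium-ion intermediate.
After step 2 the species present is an oxonium ion.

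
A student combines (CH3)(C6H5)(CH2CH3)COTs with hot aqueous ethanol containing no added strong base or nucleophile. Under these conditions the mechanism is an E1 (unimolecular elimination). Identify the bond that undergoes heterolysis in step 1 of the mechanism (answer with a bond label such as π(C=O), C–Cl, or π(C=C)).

Step 1: Rate-determining heterolysis of the C–O bond gives TsO⁻ and a tertiary carbocation.
The bond broken in this step is the C–O bond.

C–O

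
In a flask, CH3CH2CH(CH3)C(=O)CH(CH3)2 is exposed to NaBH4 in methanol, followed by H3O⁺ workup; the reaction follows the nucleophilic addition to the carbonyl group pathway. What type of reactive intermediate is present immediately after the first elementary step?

tetrahedral alkoxide intermediate

Step 1: Nucleophilic addition: H⁻ (delivered from BH4⁻) adds to the carbonyl carbon, pushing the π(C=O) electron pair onto oxygen and giving a tetrahedral alkoxide.
After step 1 the species present is a tetrahedral alkoxide intermediate.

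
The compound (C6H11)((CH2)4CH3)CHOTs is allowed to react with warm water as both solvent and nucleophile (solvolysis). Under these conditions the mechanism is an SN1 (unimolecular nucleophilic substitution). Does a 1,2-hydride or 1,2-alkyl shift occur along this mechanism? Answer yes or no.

yes

The first-formed carbocation is secondary.
The adjacent cyclohexyl carbon already bears 2 other carbon substituents and has a hydrogen to migrate; after a 1,2-hydride shift from that carbon the positive charge sits on a tertiary centre.
Tertiary is more stable than secondary, so the shift occurs.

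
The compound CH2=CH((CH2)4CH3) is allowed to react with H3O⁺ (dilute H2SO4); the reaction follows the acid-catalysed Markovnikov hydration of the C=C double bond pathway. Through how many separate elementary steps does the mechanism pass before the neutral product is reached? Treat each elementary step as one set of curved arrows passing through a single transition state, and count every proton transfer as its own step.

Step 1: The π electrons of the C=C bond attack a proton of H3O⁺; Markovnikov addition places the new C–H on the less-substituted alkene carbon, so the positive charge ends up on the more-substituted carbon — a secondary carbocation. H2O is released.
(No 1,2-shift: no single shift to an adjacent carbon would give a more stable cation.)
Step 2: Water acts as the nucleophile: an oxygen lone pair bonds to the cationic carbon, giving an oxonium-ion intermediate.
Step 3: Proton transfer from the O–H of the oxonium ion to H2O completes the catalytic cycle and yields the alcohol.
Total: 3 elementary steps.

3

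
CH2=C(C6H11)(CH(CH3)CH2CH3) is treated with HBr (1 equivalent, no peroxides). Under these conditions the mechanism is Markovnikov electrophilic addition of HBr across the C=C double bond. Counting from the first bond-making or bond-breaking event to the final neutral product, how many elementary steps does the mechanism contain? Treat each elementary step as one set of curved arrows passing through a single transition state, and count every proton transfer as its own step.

Step 1: The π electrons of the C=C bond attack a proton of HBr; Markovnikov addition places the new C–H on the less-substituted alkene carbon, so the positive charge ends up on the more-substituted carbon — a tertiary carbocation. The H–Br bond breaks heterolytically, releasing Br⁻.
(No 1,2-shift: no single shift to an adjacent carbon would give a more stable cation.)
Step 2: Nucleophilic attack by Br⁻ on the carbocation completes the addition, giving R–Br.
Total: 2 elementary steps.

2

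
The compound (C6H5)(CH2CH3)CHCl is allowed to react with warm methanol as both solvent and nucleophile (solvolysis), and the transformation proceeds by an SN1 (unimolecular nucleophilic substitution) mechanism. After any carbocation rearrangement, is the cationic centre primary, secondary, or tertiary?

Step 1: Ionisation: the C–Cl σ-bond cleaves heterolytically; both bonding electrons depart with Cl⁻, leaving a secondary carbocation at the α-carbon.
No single 1,2-shift to an adjacent carbon would give a more-substituted cation, so no rearrangement occurs.

secondary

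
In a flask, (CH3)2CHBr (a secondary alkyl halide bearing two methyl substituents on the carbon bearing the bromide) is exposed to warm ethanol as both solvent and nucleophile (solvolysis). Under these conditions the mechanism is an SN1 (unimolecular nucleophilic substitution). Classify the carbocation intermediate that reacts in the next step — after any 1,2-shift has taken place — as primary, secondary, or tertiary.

Step 1: Ionisation: the C–Br σ-bond cleaves heterolytically; both bonding electrons depart with Br⁻, leaving a secondary carbocation at the α-carbon.
No single 1,2-shift to an adjacent carbon would give a more-substituted cation, so no rearrangement occurs.

secondary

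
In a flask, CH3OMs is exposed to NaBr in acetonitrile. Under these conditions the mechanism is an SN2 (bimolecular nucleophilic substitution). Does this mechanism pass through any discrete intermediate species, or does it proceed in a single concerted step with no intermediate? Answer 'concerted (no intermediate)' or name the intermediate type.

concerted (no intermediate)

The bromide nucleophile donates a lone pair from Br to the α-carbon in a backside attack; simultaneously the C–O σ-bond breaks and both of its electrons leave with MsO⁻. One concerted step with inversion of configuration.
All bond changes occur in one transition state; no discrete intermediate is formed.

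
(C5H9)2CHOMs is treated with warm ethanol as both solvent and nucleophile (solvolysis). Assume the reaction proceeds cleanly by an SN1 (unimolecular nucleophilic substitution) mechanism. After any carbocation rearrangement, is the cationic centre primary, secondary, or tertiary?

Step 1: The C–O bond breaks with both electrons going to the mesylate; MsO⁻ leaves and a secondary carbocation remains.
Step 2: A hydride (H with its bonding pair) migrates from the adjacent cyclopentyl carbon to the cationic centre — a 1,2-hydride shift — upgrading the secondary cation to a tertiary one.
The cation rearranges from secondary to tertiary via a 1,2-hydride shift from the adjacent cyclopentyl carbon; the tertiary cation is what reacts next.

tertiary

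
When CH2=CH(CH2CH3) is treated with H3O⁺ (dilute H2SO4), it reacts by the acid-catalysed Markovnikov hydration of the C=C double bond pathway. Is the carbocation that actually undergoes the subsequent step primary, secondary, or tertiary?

secondary

Step 1: The π electrons of the C=C bond attack a proton of H3O⁺; Markovnikov addition places the new C–H on the less-substituted alkene carbon, so the positive charge ends up on the more-substituted carbon — a secondary carbocation. H2O is released.
No single 1,2-shift to an adjacent carbon would give a more-substituted cation, so no rearrangement occurs.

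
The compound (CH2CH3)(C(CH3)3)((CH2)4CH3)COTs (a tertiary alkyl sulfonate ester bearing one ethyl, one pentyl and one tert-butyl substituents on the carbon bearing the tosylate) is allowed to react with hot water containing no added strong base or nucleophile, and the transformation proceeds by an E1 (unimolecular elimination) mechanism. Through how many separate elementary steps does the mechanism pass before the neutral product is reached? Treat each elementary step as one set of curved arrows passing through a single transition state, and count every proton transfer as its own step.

Step 1: Unassisted departure of TsO⁻ (taking the C–O bonding pair) generates a tertiary carbocation.
(No 1,2-shift: no single shift to an adjacent carbon would give a more stable cation.)
Step 2: A weak base (a water molecule from the solvent) removes a proton from a carbon adjacent to the cationic centre; the electrons of that C–H bond become the new π(C=C) bond, giving the alkene.
Total: 2 elementary steps.

2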